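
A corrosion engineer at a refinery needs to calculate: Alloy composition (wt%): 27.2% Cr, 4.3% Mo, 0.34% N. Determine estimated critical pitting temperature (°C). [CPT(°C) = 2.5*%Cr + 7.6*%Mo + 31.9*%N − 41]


Apply the ASTM G48 empirical CPT estimate: CPT(°C) = 2.5*%Cr + 7.6*%Mo + 31.9*%N − 41
2.5*27.2 = 68; 7.6*4.3 = 32.68; 31.9*0.34 = 10.846
CPT = 68 + 32.68 + 10.846 − 41 = 70.526 °C
Rounded to 0.1 °C: CPT ≈ 70.5 °C

70.5 °C


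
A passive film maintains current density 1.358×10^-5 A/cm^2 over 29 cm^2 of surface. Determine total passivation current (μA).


I = i_pass * A, then convert A → μA (×10^6)
I = 1.358×10^-5 * 29 * 10^6 = 393.82 μA

393.82 μA


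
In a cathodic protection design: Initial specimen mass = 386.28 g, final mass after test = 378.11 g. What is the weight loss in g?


Weight loss = initial − final
WL = 386.28 − 378.11 = 8.17 g

8.17 g


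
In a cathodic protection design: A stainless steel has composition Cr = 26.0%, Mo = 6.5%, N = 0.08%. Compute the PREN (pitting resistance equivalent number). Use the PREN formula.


Apply the PREN formula: PREN = Cr + 3.3*Mo + 16*N
PREN = 26.0 + 3.3*6.5 + 16*0.08
PREN = 26.0 + 21.45 + 1.28 = 48.73

48.73


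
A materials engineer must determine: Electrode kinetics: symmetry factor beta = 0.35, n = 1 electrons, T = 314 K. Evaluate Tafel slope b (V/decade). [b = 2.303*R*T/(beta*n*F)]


Apply the Tafel slope relation: b = 2.303*R*T/(beta*n*F)
Numerator: 2.303 * 8.314 * 314 = 6012.2
Denominator: 0.35 * 1 * 96485 = 33769.75
b = 6012.2 / 33769.75 = 0.178 V/decade

0.178 V/decade


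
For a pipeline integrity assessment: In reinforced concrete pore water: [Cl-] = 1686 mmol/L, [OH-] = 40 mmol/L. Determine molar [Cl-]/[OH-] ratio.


Threshold parameter = [Cl-] / [OH-] (molar basis; both in mmol/L, so units cancel)
Ratio = 1686 / 40 = 42.15

42.15


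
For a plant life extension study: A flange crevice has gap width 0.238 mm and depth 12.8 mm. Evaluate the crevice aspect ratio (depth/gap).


Aspect ratio = depth / gap
Ratio = 12.8 / 0.238 = 53.8

53.8


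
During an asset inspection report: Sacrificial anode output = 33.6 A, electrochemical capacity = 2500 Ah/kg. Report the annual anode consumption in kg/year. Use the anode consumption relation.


Annual consumption = current * hours per year / capacity
Rate = 33.6 * 8760 / 2500 = 117.7 kg/year

117.7 kg/year


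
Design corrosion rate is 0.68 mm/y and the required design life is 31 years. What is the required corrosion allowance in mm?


Corrosion allowance = CR × design life
CA = 0.68 * 31 = 21.08 mm

21.08 mm


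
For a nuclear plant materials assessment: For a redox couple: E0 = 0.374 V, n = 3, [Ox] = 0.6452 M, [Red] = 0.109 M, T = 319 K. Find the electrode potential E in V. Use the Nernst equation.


Apply the Nernst equation: E = E0 + (RT/nF)*ln([Ox]/[Red])
Step 1: RT/nF = 8.314*319/(3*96485) = 0.00916262 V
Step 2: [Ox]/[Red] = 0.6452/0.109 = 5.919266
Step 3: ln(5.919266) = 1.778212
Step 4: correction = 0.00916262 * 1.778212 = 0.0163 V
E = 0.374 + 0.0163 = 0.3903 V

0.3903 V


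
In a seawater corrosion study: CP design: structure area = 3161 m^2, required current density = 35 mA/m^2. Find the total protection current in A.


I = area * current density, then convert mA → A (÷1000)
I = 3161 * 35 / 1000 = 110.64 A

110.64 A


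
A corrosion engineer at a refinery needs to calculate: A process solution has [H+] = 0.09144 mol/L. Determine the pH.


pH = −log10[H+]
pH = −log10(0.09144) = 1.04

1.04


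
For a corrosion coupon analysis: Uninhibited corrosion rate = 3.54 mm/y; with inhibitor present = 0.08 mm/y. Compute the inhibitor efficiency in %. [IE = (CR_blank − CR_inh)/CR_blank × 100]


Apply the inhibitor-efficiency definition: IE = (CR_blank − CR_inh)/CR_blank × 100
IE = (3.54 − 0.08) / 3.54 × 100
IE = 3.46 / 3.54 × 100 = 97.7 %

97.7 %


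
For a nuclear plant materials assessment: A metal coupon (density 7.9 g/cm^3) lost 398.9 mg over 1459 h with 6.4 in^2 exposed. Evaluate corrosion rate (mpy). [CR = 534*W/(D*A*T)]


Apply the mpy weight-loss relation: CR = 534 * W / (D * A * T)
Numerator: 534 * 398.9 = 213012.6
Denominator: 7.9 * 6.4 * 1459 = 73767.04
CR = 213012.6 / 73767.04 = 2.888 mpy

2.888 mpy


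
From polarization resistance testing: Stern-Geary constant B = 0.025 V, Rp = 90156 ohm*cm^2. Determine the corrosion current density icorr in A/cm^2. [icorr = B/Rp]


Apply the Stern-Geary relation: icorr = B / Rp
icorr = 0.025 / 90156 = 2.773×10^-7 A/cm^2

2.773×10^-7 A/cm^2


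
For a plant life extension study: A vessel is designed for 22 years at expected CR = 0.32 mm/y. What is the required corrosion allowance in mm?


Corrosion allowance = CR × design life
CA = 0.32 * 22 = 7.04 mm

7.04 mm


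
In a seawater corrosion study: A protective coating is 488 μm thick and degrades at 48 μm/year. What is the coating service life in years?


Service life = thickness / degradation rate
Life = 488 / 48 = 10.2 years

10.2 years


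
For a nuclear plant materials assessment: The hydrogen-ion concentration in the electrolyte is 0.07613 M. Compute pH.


pH = −log10[H+]
pH = −log10(0.07613) = 1.12

1.12


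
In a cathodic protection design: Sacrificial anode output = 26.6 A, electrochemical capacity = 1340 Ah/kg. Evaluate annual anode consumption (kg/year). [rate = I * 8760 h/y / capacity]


Annual consumption = current * hours per year / capacity
Rate = 26.6 * 8760 / 1340 = 173.9 kg/year

173.9 kg/year


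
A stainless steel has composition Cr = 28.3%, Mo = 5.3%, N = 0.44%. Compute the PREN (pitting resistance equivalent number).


Apply the PREN formula: PREN = Cr + 3.3*Mo + 16*N
PREN = 28.3 + 3.3*5.3 + 16*0.44
PREN = 28.3 + 17.49 + 7.04 = 52.83

52.83


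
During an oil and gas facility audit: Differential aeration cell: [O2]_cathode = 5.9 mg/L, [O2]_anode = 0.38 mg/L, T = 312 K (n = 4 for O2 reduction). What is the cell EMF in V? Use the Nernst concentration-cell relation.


Apply the Nernst concentration-cell relation: E = (RT/nF)*ln(C_cathode/C_anode)
RT/nF = 8.314*312/(4*96485) = 0.00672117 V
ln(5.9/0.38) = 2.74254
E = 0.00672117 * 2.74254 = 0.01843 V

0.01843 V


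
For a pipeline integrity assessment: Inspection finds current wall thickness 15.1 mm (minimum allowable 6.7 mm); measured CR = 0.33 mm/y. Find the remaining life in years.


Apply the remaining-life relation: RL = (t_current − t_min) / CR
RL = (15.1 − 6.7) / 0.33 = 8.4 / 0.33 = 25.5 years

25.5 years


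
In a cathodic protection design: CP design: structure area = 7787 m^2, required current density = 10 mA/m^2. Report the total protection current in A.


I = area * current density, then convert mA → A (÷1000)
I = 7787 * 10 / 1000 = 77.87 A

77.87 A


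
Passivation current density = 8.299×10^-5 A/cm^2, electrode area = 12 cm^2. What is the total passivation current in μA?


I = i_pass * A, then convert A → μA (×10^6)
I = 8.299×10^-5 * 12 * 10^6 = 995.88 μA

995.88 μA


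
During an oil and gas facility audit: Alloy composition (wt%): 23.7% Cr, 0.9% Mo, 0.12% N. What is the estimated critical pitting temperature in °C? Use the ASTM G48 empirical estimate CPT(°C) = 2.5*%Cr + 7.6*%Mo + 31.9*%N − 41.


Apply the ASTM G48 empirical CPT estimate: CPT(°C) = 2.5*%Cr + 7.6*%Mo + 31.9*%N − 41
2.5*23.7 = 59.25; 7.6*0.9 = 6.84; 31.9*0.12 = 3.828
CPT = 59.25 + 6.84 + 3.828 − 41 = 28.918 °C
Rounded to 0.1 °C: CPT ≈ 28.9 °C

28.9 °C


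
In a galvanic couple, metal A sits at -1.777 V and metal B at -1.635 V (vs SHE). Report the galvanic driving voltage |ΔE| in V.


Driving voltage is the absolute potential difference.
|ΔE| = |-1.777 − (-1.635)| = 0.142 V

0.142 V


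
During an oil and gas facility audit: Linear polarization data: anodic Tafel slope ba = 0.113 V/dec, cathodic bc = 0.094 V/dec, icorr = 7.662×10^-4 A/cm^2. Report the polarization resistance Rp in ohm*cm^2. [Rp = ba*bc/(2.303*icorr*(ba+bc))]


Apply the Stern-Geary equation: Rp = ba*bc / (2.303*icorr*(ba+bc))
ba*bc = 0.113*0.094 = 0.010622
ba+bc = 0.207; 2.303*icorr*(ba+bc) = 2.303*7.662×10^-4*0.207 = 3.6526363×10^-4
Rp = 0.010622 / 3.6526363×10^-4 = 29.08 ohm*cm^2

29.08 ohm*cm^2


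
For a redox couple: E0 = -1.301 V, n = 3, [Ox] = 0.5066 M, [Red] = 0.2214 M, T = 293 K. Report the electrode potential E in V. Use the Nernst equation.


Apply the Nernst equation: E = E0 + (RT/nF)*ln([Ox]/[Red])
Step 1: RT/nF = 8.314*293/(3*96485) = 0.00841582 V
Step 2: [Ox]/[Red] = 0.5066/0.2214 = 2.288166
Step 3: ln(2.288166) = 0.827751
Step 4: correction = 0.00841582 * 0.827751 = 0.007 V
E = -1.301 + 0.007 = -1.294 V

-1.294 V


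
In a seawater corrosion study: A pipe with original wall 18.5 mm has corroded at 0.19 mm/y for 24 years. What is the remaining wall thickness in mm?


Remaining wall = original − CR × time
t = 18.5 − 0.19*24 = 18.5 − 4.56 = 13.94 mm

13.94 mm


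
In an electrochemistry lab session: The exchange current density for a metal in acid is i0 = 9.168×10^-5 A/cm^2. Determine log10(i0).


i0 = 9.168×10^-5 A/cm^2
log10(i0) = -4.038

-4.038


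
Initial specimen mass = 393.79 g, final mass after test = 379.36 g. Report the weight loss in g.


Weight loss = initial − final
WL = 393.79 − 379.36 = 14.43 g

14.43 g


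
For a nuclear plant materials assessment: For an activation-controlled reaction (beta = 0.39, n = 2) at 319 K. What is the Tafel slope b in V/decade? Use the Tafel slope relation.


Apply the Tafel slope relation: b = 2.303*R*T/(beta*n*F)
Numerator: 2.303 * 8.314 * 319 = 6107.94
Denominator: 0.39 * 2 * 96485 = 75258.3
b = 6107.94 / 75258.3 = 0.0812 V/decade

0.0812 V/decade


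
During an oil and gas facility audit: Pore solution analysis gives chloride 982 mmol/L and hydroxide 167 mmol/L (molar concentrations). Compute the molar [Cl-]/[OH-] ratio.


Threshold parameter = [Cl-] / [OH-] (molar basis; both in mmol/L, so units cancel)
Ratio = 982 / 167 = 5.88

5.88


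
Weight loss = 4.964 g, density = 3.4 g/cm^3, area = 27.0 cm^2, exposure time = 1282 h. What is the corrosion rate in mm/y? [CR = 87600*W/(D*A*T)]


Apply the mm/y weight-loss relation: CR = 87600 * W / (D * A * T)
Numerator: 87600 * 4.964 = 434846.4
Denominator: 3.4 * 27.0 * 1282 = 117687.6
CR = 434846.4 / 117687.6 = 3.6949 mm/y

3.6949 mm/y


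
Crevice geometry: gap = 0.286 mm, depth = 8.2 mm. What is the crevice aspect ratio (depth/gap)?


Aspect ratio = depth / gap
Ratio = 8.2 / 0.286 = 28.7

28.7


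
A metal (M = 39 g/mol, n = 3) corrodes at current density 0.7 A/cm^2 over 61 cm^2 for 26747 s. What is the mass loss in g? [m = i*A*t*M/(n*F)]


Apply Faraday's law: m = i*A*t*M / (n*F)
Total charge passed Q = i*A*t = 0.7*61*26747 = 1142096.9 C
m = Q*M/(n*F) = 1142096.9*39/(3*96485) = 153.882 g

153.882 g


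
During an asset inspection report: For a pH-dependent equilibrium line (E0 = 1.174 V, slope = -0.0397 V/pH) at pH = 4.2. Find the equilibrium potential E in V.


Apply the Pourbaix line equation: E = E0 + slope*pH
E = 1.174 + (-0.0397)*4.2 = 1.174 + (-0.16674) = 1.00726 V
Rounded to 4 decimal places: E = 1.0073 V

1.0073 V


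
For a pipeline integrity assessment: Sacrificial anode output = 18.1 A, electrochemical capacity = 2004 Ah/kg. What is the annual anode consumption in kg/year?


Annual consumption = current * hours per year / capacity
Rate = 18.1 * 8760 / 2004 = 79.1 kg/year

79.1 kg/year


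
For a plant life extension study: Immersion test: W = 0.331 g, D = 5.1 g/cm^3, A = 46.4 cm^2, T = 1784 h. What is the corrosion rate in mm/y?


Apply the mm/y weight-loss relation: CR = 87600 * W / (D * A * T)
Numerator: 87600 * 0.331 = 28995.6
Denominator: 5.1 * 46.4 * 1784 = 422165.76
CR = 28995.6 / 422165.76 = 0.0687 mm/y

0.0687 mm/y


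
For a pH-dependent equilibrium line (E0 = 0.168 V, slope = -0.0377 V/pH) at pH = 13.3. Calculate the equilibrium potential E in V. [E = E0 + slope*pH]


Apply the Pourbaix line equation: E = E0 + slope*pH
E = 0.168 + (-0.0377)*13.3 = 0.168 + (-0.50141) = -0.33341 V
Rounded to 4 decimal places: E = -0.3334 V

-0.3334 V


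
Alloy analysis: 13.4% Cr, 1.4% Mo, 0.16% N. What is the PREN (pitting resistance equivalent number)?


Apply the PREN formula: PREN = Cr + 3.3*Mo + 16*N
PREN = 13.4 + 3.3*1.4 + 16*0.16
PREN = 13.4 + 4.62 + 2.56 = 20.58

20.58


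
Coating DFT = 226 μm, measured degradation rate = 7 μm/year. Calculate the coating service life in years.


Service life = thickness / degradation rate
Life = 226 / 7 = 32.3 years

32.3 years


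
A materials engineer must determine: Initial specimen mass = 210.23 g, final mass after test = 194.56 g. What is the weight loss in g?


Weight loss = initial − final
WL = 210.23 − 194.56 = 15.67 g

15.67 g


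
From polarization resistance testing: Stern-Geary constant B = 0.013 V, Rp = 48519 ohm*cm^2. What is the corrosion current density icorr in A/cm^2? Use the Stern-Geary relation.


Apply the Stern-Geary relation: icorr = B / Rp
icorr = 0.013 / 48519 = 2.679×10^-7 A/cm^2

2.679×10^-7 A/cm^2


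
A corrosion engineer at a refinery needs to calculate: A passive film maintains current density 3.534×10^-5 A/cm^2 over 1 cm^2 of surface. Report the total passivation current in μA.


I = i_pass * A, then convert A → μA (×10^6)
I = 3.534×10^-5 * 1 * 10^6 = 35.34 μA

35.34 μA


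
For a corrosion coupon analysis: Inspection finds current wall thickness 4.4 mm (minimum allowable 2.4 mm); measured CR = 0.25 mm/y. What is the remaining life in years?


Apply the remaining-life relation: RL = (t_current − t_min) / CR
RL = (4.4 − 2.4) / 0.25 = 2.0 / 0.25 = 8.0 years

8.0 years


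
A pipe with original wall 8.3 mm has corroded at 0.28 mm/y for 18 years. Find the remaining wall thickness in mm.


Remaining wall = original − CR × time
t = 8.3 − 0.28*18 = 8.3 − 5.04 = 3.26 mm

3.26 mm


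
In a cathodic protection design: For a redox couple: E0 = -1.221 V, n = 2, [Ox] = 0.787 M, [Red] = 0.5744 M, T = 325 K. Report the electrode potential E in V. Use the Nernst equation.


Apply the Nernst equation: E = E0 + (RT/nF)*ln([Ox]/[Red])
Step 1: RT/nF = 8.314*325/(2*96485) = 0.01400244 V
Step 2: [Ox]/[Red] = 0.787/0.5744 = 1.370125
Step 3: ln(1.370125) = 0.314902
Step 4: correction = 0.01400244 * 0.314902 = 0.0044 V
E = -1.221 + 0.0044 = -1.2166 V

-1.2166 V


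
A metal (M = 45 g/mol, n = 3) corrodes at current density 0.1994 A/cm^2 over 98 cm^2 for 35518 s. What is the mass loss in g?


Apply Faraday's law: m = i*A*t*M / (n*F)
Total charge passed Q = i*A*t = 0.1994*98*35518 = 694064.3416 C
m = Q*M/(n*F) = 694064.3416*45/(3*96485) = 107.9024 g

107.9024 g


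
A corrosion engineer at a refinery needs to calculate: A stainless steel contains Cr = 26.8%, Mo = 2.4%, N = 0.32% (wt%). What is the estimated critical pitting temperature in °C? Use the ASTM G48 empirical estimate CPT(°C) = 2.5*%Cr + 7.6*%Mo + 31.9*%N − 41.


Apply the ASTM G48 empirical CPT estimate: CPT(°C) = 2.5*%Cr + 7.6*%Mo + 31.9*%N − 41
2.5*26.8 = 67; 7.6*2.4 = 18.24; 31.9*0.32 = 10.208
CPT = 67 + 18.24 + 10.208 − 41 = 54.448 °C
Rounded to 0.1 °C: CPT ≈ 54.4 °C

54.4 °C


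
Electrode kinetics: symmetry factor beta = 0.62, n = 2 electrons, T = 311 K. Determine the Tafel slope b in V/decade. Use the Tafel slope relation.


Apply the Tafel slope relation: b = 2.303*R*T/(beta*n*F)
Numerator: 2.303 * 8.314 * 311 = 5954.76
Denominator: 0.62 * 2 * 96485 = 119641.4
b = 5954.76 / 119641.4 = 0.05 V/decade

0.05 V/decade


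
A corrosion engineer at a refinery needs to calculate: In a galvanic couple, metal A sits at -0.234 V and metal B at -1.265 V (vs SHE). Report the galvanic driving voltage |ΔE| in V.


Driving voltage is the absolute potential difference.
|ΔE| = |-0.234 − (-1.265)| = 1.031 V

1.031 V


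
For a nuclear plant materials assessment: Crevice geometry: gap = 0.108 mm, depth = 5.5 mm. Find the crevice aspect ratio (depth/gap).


Aspect ratio = depth / gap
Ratio = 5.5 / 0.108 = 50.9

50.9


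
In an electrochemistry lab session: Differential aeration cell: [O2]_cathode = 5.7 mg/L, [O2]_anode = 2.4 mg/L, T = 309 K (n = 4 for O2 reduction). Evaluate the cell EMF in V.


Apply the Nernst concentration-cell relation: E = (RT/nF)*ln(C_cathode/C_anode)
RT/nF = 8.314*309/(4*96485) = 0.00665654 V
ln(5.7/2.4) = 0.865
E = 0.00665654 * 0.865 = 0.00576 V

0.00576 V


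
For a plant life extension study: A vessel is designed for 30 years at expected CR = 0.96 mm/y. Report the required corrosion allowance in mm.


Corrosion allowance = CR × design life
CA = 0.96 * 30 = 28.8 mm

28.8 mm


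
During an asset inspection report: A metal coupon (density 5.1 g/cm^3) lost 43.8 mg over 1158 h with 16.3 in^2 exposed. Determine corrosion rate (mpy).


Apply the mpy weight-loss relation: CR = 534 * W / (D * A * T)
Numerator: 534 * 43.8 = 23389.2
Denominator: 5.1 * 16.3 * 1158 = 96264.54
CR = 23389.2 / 96264.54 = 0.243 mpy

0.243 mpy


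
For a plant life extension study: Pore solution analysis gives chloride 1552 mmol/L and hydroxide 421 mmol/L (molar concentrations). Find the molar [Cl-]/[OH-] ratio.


Threshold parameter = [Cl-] / [OH-] (molar basis; both in mmol/L, so units cancel)
Ratio = 1552 / 421 = 3.69

3.69


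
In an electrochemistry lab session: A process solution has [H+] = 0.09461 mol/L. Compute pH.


pH = −log10[H+]
pH = −log10(0.09461) = 1.02

1.02


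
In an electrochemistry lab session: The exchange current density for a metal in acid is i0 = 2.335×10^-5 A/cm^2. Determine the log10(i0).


i0 = 2.335×10^-5 A/cm^2
log10(i0) = -4.632

-4.632


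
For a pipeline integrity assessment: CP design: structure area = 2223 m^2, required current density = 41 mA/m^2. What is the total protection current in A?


I = area * current density, then convert mA → A (÷1000)
I = 2223 * 41 / 1000 = 91.14 A

91.14 A


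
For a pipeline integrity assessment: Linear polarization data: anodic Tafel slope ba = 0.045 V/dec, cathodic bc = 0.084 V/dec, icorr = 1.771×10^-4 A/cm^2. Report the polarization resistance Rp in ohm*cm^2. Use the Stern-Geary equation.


Apply the Stern-Geary equation: Rp = ba*bc / (2.303*icorr*(ba+bc))
ba*bc = 0.045*0.084 = 0.00378
ba+bc = 0.129; 2.303*icorr*(ba+bc) = 2.303*1.771×10^-4*0.129 = 5.2614108×10^-5
Rp = 0.00378 / 5.2614108×10^-5 = 71.84 ohm*cm^2

71.84 ohm*cm^2


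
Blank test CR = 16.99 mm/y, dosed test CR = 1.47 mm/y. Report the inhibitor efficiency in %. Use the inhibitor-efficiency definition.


Apply the inhibitor-efficiency definition: IE = (CR_blank − CR_inh)/CR_blank × 100
IE = (16.99 − 1.47) / 16.99 × 100
IE = 15.52 / 16.99 × 100 = 91.3 %

91.3 %


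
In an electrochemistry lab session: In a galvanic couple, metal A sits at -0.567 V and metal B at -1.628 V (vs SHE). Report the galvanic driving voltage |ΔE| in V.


Driving voltage is the absolute potential difference.
|ΔE| = |-0.567 − (-1.628)| = 1.061 V

1.061 V


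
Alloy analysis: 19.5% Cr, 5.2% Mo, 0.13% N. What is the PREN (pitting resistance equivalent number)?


Apply the PREN formula: PREN = Cr + 3.3*Mo + 16*N
PREN = 19.5 + 3.3*5.2 + 16*0.13
PREN = 19.5 + 17.16 + 2.08 = 38.74

38.74


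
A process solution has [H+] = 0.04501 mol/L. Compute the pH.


pH = −log10[H+]
pH = −log10(0.04501) = 1.35

1.35


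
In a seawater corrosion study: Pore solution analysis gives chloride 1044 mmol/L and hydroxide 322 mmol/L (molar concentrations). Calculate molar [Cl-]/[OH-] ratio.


Threshold parameter = [Cl-] / [OH-] (molar basis; both in mmol/L, so units cancel)
Ratio = 1044 / 322 = 3.24

3.24


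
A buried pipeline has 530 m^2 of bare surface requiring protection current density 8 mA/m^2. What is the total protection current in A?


I = area * current density, then convert mA → A (÷1000)
I = 530 * 8 / 1000 = 4.24 A

4.24 A


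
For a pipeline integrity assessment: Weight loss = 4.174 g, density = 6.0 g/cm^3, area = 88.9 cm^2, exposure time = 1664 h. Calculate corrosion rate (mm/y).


Apply the mm/y weight-loss relation: CR = 87600 * W / (D * A * T)
Numerator: 87600 * 4.174 = 365642.4
Denominator: 6.0 * 88.9 * 1664 = 887577.6
CR = 365642.4 / 887577.6 = 0.412 mm/y

0.412 mm/y


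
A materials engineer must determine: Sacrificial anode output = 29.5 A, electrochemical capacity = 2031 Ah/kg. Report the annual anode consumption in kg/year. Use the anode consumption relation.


Annual consumption = current * hours per year / capacity
Rate = 29.5 * 8760 / 2031 = 127.2 kg/year

127.2 kg/year


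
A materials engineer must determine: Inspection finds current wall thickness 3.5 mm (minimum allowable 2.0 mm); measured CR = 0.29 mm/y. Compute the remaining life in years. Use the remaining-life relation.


Apply the remaining-life relation: RL = (t_current − t_min) / CR
RL = (3.5 − 2.0) / 0.29 = 1.5 / 0.29 = 5.2 years

5.2 years


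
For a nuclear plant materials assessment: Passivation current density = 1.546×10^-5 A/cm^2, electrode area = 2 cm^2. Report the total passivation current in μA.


I = i_pass * A, then convert A → μA (×10^6)
I = 1.546×10^-5 * 2 * 10^6 = 30.92 μA

30.92 μA


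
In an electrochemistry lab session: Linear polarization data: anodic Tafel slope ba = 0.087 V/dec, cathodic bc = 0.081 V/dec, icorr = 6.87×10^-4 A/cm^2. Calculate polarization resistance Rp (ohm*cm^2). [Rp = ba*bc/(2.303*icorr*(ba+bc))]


Apply the Stern-Geary equation: Rp = ba*bc / (2.303*icorr*(ba+bc))
ba*bc = 0.087*0.081 = 0.007047
ba+bc = 0.168; 2.303*icorr*(ba+bc) = 2.303*6.87×10^-4*0.168 = 2.6580305×10^-4
Rp = 0.007047 / 2.6580305×10^-4 = 26.5 ohm*cm^2

26.5 ohm*cm^2


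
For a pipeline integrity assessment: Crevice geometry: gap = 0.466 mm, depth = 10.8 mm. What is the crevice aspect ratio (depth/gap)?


Aspect ratio = depth / gap
Ratio = 10.8 / 0.466 = 23.2

23.2


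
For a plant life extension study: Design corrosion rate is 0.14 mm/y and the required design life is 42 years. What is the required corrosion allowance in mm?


Corrosion allowance = CR × design life
CA = 0.14 * 42 = 5.88 mm

5.88 mm


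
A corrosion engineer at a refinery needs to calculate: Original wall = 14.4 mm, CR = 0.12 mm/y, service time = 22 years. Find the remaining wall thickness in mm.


Remaining wall = original − CR × time
t = 14.4 − 0.12*22 = 14.4 − 2.64 = 11.76 mm

11.76 mm


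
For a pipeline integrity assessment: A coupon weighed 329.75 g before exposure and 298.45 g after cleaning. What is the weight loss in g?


Weight loss = initial − final
WL = 329.75 − 298.45 = 31.3 g

31.3 g


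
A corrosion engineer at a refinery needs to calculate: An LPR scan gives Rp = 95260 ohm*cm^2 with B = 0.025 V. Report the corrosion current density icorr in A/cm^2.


Apply the Stern-Geary relation: icorr = B / Rp
icorr = 0.025 / 95260 = 2.624×10^-7 A/cm^2

2.624×10^-7 A/cm^2


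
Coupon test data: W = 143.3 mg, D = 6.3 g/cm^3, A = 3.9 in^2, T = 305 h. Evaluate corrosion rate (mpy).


Apply the mpy weight-loss relation: CR = 534 * W / (D * A * T)
Numerator: 534 * 143.3 = 76522.2
Denominator: 6.3 * 3.9 * 305 = 7493.85
CR = 76522.2 / 7493.85 = 10.21133 mpy

10.21133 mpy


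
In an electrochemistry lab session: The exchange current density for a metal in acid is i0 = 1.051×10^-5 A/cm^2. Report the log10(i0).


i0 = 1.051×10^-5 A/cm^2
log10(i0) = -4.978

-4.978


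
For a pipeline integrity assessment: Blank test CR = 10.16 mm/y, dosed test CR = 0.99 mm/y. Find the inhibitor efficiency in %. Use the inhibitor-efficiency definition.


Apply the inhibitor-efficiency definition: IE = (CR_blank − CR_inh)/CR_blank × 100
IE = (10.16 − 0.99) / 10.16 × 100
IE = 9.17 / 10.16 × 100 = 90.3 %

90.3 %


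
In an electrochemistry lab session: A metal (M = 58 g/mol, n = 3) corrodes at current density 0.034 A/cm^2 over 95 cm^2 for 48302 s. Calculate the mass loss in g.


Apply Faraday's law: m = i*A*t*M / (n*F)
Total charge passed Q = i*A*t = 0.034*95*48302 = 156015.46 C
m = Q*M/(n*F) = 156015.46*58/(3*96485) = 31.2618 g

31.2618 g


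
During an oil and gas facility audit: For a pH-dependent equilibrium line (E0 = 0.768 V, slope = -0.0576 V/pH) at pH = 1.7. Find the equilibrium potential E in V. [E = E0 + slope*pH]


Apply the Pourbaix line equation: E = E0 + slope*pH
E = 0.768 + (-0.0576)*1.7 = 0.768 + (-0.09792) = 0.67008 V
Rounded to 3 decimal places: E = 0.670 V

0.670 V


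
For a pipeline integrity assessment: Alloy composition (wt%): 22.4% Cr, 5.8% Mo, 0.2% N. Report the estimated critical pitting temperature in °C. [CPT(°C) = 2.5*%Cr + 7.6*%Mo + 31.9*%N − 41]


Apply the ASTM G48 empirical CPT estimate: CPT(°C) = 2.5*%Cr + 7.6*%Mo + 31.9*%N − 41
2.5*22.4 = 56; 7.6*5.8 = 44.08; 31.9*0.2 = 6.38
CPT = 56 + 44.08 + 6.38 − 41 = 65.46 °C
Rounded to 0.1 °C: CPT ≈ 65.5 °C

65.5 °C


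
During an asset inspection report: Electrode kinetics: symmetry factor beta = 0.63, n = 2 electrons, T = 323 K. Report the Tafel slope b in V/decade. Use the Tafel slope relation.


Apply the Tafel slope relation: b = 2.303*R*T/(beta*n*F)
Numerator: 2.303 * 8.314 * 323 = 6184.53
Denominator: 0.63 * 2 * 96485 = 121571.1
b = 6184.53 / 121571.1 = 0.0509 V/decade

0.0509 V/decade


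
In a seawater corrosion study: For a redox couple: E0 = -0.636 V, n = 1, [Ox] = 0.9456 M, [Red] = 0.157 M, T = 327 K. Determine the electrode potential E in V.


Apply the Nernst equation: E = E0 + (RT/nF)*ln([Ox]/[Red])
Step 1: RT/nF = 8.314*327/(1*96485) = 0.02817721 V
Step 2: [Ox]/[Red] = 0.9456/0.157 = 6.02293
Step 3: ln(6.02293) = 1.795574
Step 4: correction = 0.02817721 * 1.795574 = 0.0506 V
E = -0.636 + 0.0506 = -0.5854 V

-0.5854 V


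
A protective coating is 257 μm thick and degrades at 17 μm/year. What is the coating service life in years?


Service life = thickness / degradation rate
Life = 257 / 17 = 15.1 years

15.1 years


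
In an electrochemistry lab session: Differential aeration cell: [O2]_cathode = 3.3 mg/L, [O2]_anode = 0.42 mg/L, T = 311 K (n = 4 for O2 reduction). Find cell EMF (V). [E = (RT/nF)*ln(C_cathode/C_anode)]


Apply the Nernst concentration-cell relation: E = (RT/nF)*ln(C_cathode/C_anode)
RT/nF = 8.314*311/(4*96485) = 0.00669963 V
ln(3.3/0.42) = 2.06142
E = 0.00669963 * 2.06142 = 0.01381 V

0.01381 V


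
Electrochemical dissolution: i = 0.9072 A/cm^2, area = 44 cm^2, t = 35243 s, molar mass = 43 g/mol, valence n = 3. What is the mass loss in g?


Apply Faraday's law: m = i*A*t*M / (n*F)
Total charge passed Q = i*A*t = 0.9072*44*35243 = 1406787.7824 C
m = Q*M/(n*F) = 1406787.7824*43/(3*96485) = 208.98542 g

208.98542 g


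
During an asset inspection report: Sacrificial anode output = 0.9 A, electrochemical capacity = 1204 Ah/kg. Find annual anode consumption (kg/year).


Annual consumption = current * hours per year / capacity
Rate = 0.9 * 8760 / 1204 = 6.5 kg/year

6.5 kg/year


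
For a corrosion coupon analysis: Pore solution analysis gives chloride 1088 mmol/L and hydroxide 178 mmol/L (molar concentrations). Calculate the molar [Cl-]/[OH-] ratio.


Threshold parameter = [Cl-] / [OH-] (molar basis; both in mmol/L, so units cancel)
Ratio = 1088 / 178 = 6.11

6.11


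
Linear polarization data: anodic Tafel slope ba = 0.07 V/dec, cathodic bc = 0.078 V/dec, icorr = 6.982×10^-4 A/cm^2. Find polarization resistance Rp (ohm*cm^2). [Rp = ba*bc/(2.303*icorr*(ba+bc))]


Apply the Stern-Geary equation: Rp = ba*bc / (2.303*icorr*(ba+bc))
ba*bc = 0.07*0.078 = 0.00546
ba+bc = 0.148; 2.303*icorr*(ba+bc) = 2.303*6.982×10^-4*0.148 = 2.3797728×10^-4
Rp = 0.00546 / 2.3797728×10^-4 = 22.94 ohm*cm^2

22.94 ohm*cm^2


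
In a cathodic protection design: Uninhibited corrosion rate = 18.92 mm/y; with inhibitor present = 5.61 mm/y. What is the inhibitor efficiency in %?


Apply the inhibitor-efficiency definition: IE = (CR_blank − CR_inh)/CR_blank × 100
IE = (18.92 − 5.61) / 18.92 × 100
IE = 13.31 / 18.92 × 100 = 70.3 %

70.3 %


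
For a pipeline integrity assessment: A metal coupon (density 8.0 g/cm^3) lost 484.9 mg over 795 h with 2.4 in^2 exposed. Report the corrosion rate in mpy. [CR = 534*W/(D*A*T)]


Apply the mpy weight-loss relation: CR = 534 * W / (D * A * T)
Numerator: 534 * 484.9 = 258936.6
Denominator: 8.0 * 2.4 * 795 = 15264.0
CR = 258936.6 / 15264.0 = 16.96388 mpy

16.96388 mpy


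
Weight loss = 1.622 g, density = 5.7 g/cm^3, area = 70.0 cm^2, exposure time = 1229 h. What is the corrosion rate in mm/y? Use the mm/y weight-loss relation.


Apply the mm/y weight-loss relation: CR = 87600 * W / (D * A * T)
Numerator: 87600 * 1.622 = 142087.2
Denominator: 5.7 * 70.0 * 1229 = 490371.0
CR = 142087.2 / 490371.0 = 0.289754 mm/y

0.289754 mm/y


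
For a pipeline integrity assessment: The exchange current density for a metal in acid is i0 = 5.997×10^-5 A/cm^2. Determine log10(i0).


i0 = 5.997×10^-5 A/cm^2
log10(i0) = -4.222

-4.222


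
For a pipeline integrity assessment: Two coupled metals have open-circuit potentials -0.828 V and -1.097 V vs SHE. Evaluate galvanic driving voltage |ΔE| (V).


Driving voltage is the absolute potential difference.
|ΔE| = |-0.828 − (-1.097)| = 0.269 V

0.269 V


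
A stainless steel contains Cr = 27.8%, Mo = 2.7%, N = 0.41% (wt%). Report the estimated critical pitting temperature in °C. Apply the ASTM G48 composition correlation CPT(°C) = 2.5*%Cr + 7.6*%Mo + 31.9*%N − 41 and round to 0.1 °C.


Apply the ASTM G48 empirical CPT estimate: CPT(°C) = 2.5*%Cr + 7.6*%Mo + 31.9*%N − 41
2.5*27.8 = 69.5; 7.6*2.7 = 20.52; 31.9*0.41 = 13.079
CPT = 69.5 + 20.52 + 13.079 − 41 = 62.099 °C
Rounded to 0.1 °C: CPT ≈ 62.1 °C

62.1 °C


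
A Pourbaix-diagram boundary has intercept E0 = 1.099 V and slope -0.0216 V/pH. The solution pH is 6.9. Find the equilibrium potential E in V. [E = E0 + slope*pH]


Apply the Pourbaix line equation: E = E0 + slope*pH
E = 1.099 + (-0.0216)*6.9 = 1.099 + (-0.14904) = 0.94996 V
Rounded to 4 decimal places: E = 0.9500 V

0.9500 V


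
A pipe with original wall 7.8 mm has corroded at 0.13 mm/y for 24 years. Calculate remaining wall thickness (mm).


Remaining wall = original − CR × time
t = 7.8 − 0.13*24 = 7.8 − 3.12 = 4.68 mm

4.68 mm


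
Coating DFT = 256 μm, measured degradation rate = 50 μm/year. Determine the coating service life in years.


Service life = thickness / degradation rate
Life = 256 / 50 = 5.1 years

5.1 years


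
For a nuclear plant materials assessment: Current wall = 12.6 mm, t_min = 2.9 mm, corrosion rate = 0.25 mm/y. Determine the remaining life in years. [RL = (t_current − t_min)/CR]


Apply the remaining-life relation: RL = (t_current − t_min) / CR
RL = (12.6 − 2.9) / 0.25 = 9.7 / 0.25 = 38.8 years

38.8 years


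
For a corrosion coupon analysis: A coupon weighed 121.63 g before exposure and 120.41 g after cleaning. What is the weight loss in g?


Weight loss = initial − final
WL = 121.63 − 120.41 = 1.22 g

1.22 g


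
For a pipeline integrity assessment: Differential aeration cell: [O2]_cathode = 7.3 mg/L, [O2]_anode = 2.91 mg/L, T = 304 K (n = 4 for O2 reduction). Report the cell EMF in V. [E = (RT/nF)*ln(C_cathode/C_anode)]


Apply the Nernst concentration-cell relation: E = (RT/nF)*ln(C_cathode/C_anode)
RT/nF = 8.314*304/(4*96485) = 0.00654883 V
ln(7.3/2.91) = 0.91972
E = 0.00654883 * 0.91972 = 0.00602 V

0.00602 V


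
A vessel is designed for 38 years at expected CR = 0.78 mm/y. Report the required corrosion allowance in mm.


Corrosion allowance = CR × design life
CA = 0.78 * 38 = 29.64 mm

29.64 mm


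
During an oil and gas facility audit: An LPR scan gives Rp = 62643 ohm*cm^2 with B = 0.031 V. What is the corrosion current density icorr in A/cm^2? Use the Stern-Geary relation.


Apply the Stern-Geary relation: icorr = B / Rp
icorr = 0.031 / 62643 = 4.949×10^-7 A/cm^2

4.949×10^-7 A/cm^2


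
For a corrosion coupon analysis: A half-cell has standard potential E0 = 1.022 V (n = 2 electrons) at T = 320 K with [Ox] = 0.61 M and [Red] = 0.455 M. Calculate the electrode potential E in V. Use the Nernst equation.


Apply the Nernst equation: E = E0 + (RT/nF)*ln([Ox]/[Red])
Step 1: RT/nF = 8.314*320/(2*96485) = 0.01378701 V
Step 2: [Ox]/[Red] = 0.61/0.455 = 1.340659
Step 3: ln(1.340659) = 0.293161
Step 4: correction = 0.01378701 * 0.293161 = 0.004 V
E = 1.022 + 0.004 = 1.026 V

1.026 V


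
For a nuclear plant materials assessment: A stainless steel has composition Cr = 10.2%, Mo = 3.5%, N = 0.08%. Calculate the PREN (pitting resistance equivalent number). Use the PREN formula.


Apply the PREN formula: PREN = Cr + 3.3*Mo + 16*N
PREN = 10.2 + 3.3*3.5 + 16*0.08
PREN = 10.2 + 11.55 + 1.28 = 23.03

23.03


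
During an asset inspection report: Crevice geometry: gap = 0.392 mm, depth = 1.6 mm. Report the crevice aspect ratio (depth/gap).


Aspect ratio = depth / gap
Ratio = 1.6 / 0.392 = 4.1

4.1


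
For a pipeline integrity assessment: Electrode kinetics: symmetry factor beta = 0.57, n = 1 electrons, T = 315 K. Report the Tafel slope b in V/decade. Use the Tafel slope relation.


Apply the Tafel slope relation: b = 2.303*R*T/(beta*n*F)
Numerator: 2.303 * 8.314 * 315 = 6031.35
Denominator: 0.57 * 1 * 96485 = 54996.45
b = 6031.35 / 54996.45 = 0.11 V/decade

0.11 V/decade


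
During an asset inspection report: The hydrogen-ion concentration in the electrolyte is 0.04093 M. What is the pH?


pH = −log10[H+]
pH = −log10(0.04093) = 1.39

1.39


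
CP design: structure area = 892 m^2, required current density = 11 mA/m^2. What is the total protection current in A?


I = area * current density, then convert mA → A (÷1000)
I = 892 * 11 / 1000 = 9.81 A

9.81 A


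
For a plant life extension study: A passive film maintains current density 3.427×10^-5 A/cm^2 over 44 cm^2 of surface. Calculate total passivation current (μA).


I = i_pass * A, then convert A → μA (×10^6)
I = 3.427×10^-5 * 44 * 10^6 = 1507.88 μA

1507.88 μA


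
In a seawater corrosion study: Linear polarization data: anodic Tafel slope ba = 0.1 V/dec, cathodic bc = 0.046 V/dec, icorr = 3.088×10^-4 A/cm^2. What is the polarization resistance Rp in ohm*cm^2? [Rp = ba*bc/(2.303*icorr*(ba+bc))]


Apply the Stern-Geary equation: Rp = ba*bc / (2.303*icorr*(ba+bc))
ba*bc = 0.1*0.046 = 0.0046
ba+bc = 0.146; 2.303*icorr*(ba+bc) = 2.303*3.088×10^-4*0.146 = 1.0383029×10^-4
Rp = 0.0046 / 1.0383029×10^-4 = 44.3 ohm*cm^2

44.3 ohm*cm^2


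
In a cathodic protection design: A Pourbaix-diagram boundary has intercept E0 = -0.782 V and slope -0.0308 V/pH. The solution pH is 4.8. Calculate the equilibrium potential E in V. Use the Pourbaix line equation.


Apply the Pourbaix line equation: E = E0 + slope*pH
E = -0.782 + (-0.0308)*4.8 = -0.782 + (-0.14784) = -0.92984 V
Rounded to 3 decimal places: E = -0.930 V

-0.930 V


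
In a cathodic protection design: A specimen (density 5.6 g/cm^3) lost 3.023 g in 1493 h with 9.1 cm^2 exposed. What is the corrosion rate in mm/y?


Apply the mm/y weight-loss relation: CR = 87600 * W / (D * A * T)
Numerator: 87600 * 3.023 = 264814.8
Denominator: 5.6 * 9.1 * 1493 = 76083.28
CR = 264814.8 / 76083.28 = 3.4806 mm/y

3.4806 mm/y


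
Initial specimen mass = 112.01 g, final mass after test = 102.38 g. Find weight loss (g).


Weight loss = initial − final
WL = 112.01 − 102.38 = 9.63 g

9.63 g


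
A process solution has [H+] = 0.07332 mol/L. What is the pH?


pH = −log10[H+]
pH = −log10(0.07332) = 1.13

1.13


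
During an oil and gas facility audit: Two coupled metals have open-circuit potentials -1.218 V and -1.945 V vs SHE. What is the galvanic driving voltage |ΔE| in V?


Driving voltage is the absolute potential difference.
|ΔE| = |-1.218 − (-1.945)| = 0.727 V

0.727 V


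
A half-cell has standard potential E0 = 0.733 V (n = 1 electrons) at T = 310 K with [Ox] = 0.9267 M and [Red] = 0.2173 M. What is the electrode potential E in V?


Apply the Nernst equation: E = E0 + (RT/nF)*ln([Ox]/[Red])
Step 1: RT/nF = 8.314*310/(1*96485) = 0.02671234 V
Step 2: [Ox]/[Red] = 0.9267/0.2173 = 4.264611
Step 3: ln(4.264611) = 1.450351
Step 4: correction = 0.02671234 * 1.450351 = 0.039 V
E = 0.733 + 0.039 = 0.772 V

0.772 V


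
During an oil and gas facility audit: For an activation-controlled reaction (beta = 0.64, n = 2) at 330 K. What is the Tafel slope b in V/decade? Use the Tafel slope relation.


Apply the Tafel slope relation: b = 2.303*R*T/(beta*n*F)
Numerator: 2.303 * 8.314 * 330 = 6318.56
Denominator: 0.64 * 2 * 96485 = 123500.8
b = 6318.56 / 123500.8 = 0.051 V/decade

0.051 V/decade


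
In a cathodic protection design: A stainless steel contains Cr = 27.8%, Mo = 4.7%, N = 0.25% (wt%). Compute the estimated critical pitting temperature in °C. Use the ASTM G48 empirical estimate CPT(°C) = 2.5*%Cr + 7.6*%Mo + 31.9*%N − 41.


Apply the ASTM G48 empirical CPT estimate: CPT(°C) = 2.5*%Cr + 7.6*%Mo + 31.9*%N − 41
2.5*27.8 = 69.5; 7.6*4.7 = 35.72; 31.9*0.25 = 7.975
CPT = 69.5 + 35.72 + 7.975 − 41 = 72.195 °C
Rounded to 0.1 °C: CPT ≈ 72.2 °C

72.2 °C


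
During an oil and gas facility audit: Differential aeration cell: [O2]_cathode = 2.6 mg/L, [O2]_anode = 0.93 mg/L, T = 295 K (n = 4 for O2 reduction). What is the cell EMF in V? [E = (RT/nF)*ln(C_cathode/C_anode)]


Apply the Nernst concentration-cell relation: E = (RT/nF)*ln(C_cathode/C_anode)
RT/nF = 8.314*295/(4*96485) = 0.00635495 V
ln(2.6/0.93) = 1.02808
E = 0.00635495 * 1.02808 = 0.00653 V

0.00653 V


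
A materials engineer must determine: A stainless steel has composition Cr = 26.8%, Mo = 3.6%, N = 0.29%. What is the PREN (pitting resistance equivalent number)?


Apply the PREN formula: PREN = Cr + 3.3*Mo + 16*N
PREN = 26.8 + 3.3*3.6 + 16*0.29
PREN = 26.8 + 11.88 + 4.64 = 43.32

43.32


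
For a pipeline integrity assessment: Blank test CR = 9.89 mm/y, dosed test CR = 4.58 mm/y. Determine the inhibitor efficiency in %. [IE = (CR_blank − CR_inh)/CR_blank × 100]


Apply the inhibitor-efficiency definition: IE = (CR_blank − CR_inh)/CR_blank × 100
IE = (9.89 − 4.58) / 9.89 × 100
IE = 5.31 / 9.89 × 100 = 53.7 %

53.7 %


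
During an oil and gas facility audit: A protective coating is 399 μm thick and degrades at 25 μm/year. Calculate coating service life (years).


Service life = thickness / degradation rate
Life = 399 / 25 = 16.0 years

16.0 years


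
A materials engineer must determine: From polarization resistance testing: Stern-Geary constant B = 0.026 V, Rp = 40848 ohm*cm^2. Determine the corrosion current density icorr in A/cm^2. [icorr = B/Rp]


Apply the Stern-Geary relation: icorr = B / Rp
icorr = 0.026 / 40848 = 6.365×10^-7 A/cm^2

6.365×10^-7 A/cm^2


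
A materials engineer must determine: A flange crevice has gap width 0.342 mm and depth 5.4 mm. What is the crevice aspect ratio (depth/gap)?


Aspect ratio = depth / gap
Ratio = 5.4 / 0.342 = 15.8

15.8


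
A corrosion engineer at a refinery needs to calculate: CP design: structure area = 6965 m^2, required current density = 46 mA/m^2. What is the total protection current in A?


I = area * current density, then convert mA → A (÷1000)
I = 6965 * 46 / 1000 = 320.39 A

320.39 A


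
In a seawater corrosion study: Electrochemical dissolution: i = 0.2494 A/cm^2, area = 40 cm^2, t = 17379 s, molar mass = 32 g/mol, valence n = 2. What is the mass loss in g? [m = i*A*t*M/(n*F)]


Apply Faraday's law: m = i*A*t*M / (n*F)
Total charge passed Q = i*A*t = 0.2494*40*17379 = 173372.904 C
m = Q*M/(n*F) = 173372.904*32/(2*96485) = 28.7502 g

28.7502 g


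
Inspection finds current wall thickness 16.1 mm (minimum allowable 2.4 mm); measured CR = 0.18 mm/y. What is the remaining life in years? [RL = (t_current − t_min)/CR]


Apply the remaining-life relation: RL = (t_current − t_min) / CR
RL = (16.1 − 2.4) / 0.18 = 13.7 / 0.18 = 76.1 years

76.1 years
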